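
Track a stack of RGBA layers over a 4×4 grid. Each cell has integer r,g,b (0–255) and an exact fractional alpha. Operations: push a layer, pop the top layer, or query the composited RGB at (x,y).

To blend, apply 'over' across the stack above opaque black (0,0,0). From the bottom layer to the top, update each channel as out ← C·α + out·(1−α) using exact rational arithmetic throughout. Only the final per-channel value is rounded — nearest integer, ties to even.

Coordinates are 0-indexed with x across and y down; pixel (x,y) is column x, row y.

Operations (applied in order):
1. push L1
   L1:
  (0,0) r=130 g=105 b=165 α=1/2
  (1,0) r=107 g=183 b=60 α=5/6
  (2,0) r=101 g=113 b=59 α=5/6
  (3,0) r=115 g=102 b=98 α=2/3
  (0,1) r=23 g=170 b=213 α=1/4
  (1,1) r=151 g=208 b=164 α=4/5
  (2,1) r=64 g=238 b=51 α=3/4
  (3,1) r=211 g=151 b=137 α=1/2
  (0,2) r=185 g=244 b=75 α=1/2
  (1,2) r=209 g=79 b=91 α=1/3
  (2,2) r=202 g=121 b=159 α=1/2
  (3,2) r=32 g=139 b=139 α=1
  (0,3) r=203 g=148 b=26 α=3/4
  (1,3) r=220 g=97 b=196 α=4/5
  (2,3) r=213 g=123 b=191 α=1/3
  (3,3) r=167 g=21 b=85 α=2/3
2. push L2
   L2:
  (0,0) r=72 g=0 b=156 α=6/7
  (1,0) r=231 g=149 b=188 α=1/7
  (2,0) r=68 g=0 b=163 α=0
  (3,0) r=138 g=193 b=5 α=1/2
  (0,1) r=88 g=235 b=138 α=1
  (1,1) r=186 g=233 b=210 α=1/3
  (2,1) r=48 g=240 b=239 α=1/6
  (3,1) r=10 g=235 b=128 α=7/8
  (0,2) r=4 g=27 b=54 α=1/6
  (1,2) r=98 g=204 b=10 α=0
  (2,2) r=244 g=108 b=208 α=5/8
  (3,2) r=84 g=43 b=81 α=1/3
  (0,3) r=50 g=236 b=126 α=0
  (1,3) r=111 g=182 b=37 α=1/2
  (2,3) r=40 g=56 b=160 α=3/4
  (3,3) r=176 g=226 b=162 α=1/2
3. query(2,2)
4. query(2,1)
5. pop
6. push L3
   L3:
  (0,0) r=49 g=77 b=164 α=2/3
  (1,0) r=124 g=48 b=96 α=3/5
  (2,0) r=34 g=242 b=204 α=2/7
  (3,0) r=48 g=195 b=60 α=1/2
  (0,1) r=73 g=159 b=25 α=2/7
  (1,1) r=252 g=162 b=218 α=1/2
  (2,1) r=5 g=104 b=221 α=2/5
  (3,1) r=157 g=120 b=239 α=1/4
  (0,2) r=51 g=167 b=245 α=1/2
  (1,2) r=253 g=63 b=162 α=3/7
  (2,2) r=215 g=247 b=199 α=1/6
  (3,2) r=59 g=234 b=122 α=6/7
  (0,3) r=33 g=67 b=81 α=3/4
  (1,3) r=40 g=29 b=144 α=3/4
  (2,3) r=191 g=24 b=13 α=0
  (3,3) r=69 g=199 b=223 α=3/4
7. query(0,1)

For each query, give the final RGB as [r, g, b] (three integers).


(2,2) stack=L1,L2; from [0,0,0]:
+L1 (α=1/2) → [101, 121/2, 159/2]
+L2 (α=5/8) → [1523/8, 1443/16, 2557/16]
= [190, 90, 160]

query (2,1) [L1,L2] — begin 0,0,0
L1 α=3/4: [48, 357/2, 153/4]
L2 α=1/6: [48, 755/4, 1721/24]
rounded: [48, 189, 72]

at x=0,y=1 over L1,L3:
+L1 (α=1/4) → [23/4, 85/2, 213/4]
+L3 (α=2/7) → [699/28, 1061/14, 1265/28]
= [25, 76, 45]


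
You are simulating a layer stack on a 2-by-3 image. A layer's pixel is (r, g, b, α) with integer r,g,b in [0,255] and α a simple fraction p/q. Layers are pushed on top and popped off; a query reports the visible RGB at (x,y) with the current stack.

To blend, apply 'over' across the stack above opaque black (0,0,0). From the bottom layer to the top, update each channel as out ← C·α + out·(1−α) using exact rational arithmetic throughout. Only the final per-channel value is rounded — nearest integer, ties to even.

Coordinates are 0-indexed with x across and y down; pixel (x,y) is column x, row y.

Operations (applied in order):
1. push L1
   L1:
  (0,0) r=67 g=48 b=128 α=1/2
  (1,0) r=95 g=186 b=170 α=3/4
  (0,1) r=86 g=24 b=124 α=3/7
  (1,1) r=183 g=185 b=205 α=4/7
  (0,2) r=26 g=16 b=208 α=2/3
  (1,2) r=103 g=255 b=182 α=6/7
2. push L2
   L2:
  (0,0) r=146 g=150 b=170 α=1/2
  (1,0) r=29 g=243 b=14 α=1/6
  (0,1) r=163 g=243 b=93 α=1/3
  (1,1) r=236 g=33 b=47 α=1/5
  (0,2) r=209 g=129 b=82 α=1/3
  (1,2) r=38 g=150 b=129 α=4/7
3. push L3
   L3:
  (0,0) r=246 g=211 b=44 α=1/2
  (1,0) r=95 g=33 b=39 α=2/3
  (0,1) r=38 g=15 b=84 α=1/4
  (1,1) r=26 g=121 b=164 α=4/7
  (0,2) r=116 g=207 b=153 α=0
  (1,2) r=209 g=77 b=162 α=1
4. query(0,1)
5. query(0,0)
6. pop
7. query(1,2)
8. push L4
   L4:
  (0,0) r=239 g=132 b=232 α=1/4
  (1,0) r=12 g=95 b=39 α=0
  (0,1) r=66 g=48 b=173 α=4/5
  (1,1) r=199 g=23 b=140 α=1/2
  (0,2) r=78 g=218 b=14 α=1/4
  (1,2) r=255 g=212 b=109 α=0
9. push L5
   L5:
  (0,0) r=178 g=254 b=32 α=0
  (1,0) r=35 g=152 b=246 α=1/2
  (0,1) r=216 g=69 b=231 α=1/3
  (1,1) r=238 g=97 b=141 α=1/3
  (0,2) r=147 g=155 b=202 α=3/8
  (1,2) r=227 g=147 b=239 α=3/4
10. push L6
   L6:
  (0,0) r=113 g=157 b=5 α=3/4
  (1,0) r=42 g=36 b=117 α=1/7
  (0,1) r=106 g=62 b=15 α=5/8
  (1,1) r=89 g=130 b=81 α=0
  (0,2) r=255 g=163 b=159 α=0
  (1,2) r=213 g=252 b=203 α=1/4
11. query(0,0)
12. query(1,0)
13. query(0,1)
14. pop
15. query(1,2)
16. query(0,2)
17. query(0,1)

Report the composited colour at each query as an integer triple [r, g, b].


at x=0,y=1 over L1,L2,L3:
L1 α=3/7: [258/7, 72/7, 372/7]
L2 α=1/3: [1657/21, 615/7, 465/7]
L3 α=1/4: [1923/28, 975/14, 1983/28]
= [69, 70, 71]

at x=0,y=0 over L1,L2,L3:
+L1 (α=1/2) → [67/2, 24, 64]
+L2 (α=1/2) → [359/4, 87, 117]
+L3 (α=1/2) → [1343/8, 149, 161/2]
rounded: [168, 149, 80]

query (1,2) [L1,L2] — begin 0,0,0
L1 α=6/7: [618/7, 1530/7, 156]
L2 α=4/7: [2918/49, 8790/49, 984/7]
= [60, 179, 141]

at x=0,y=0 over L1,L2,L4,L5,L6:
+L1 (α=1/2) → [67/2, 24, 64]
+L2 (α=1/2) → [359/4, 87, 117]
+L4 (α=1/4) → [2033/16, 393/4, 583/4]
+L5 (α=0) → [2033/16, 393/4, 583/4]
+L6 (α=3/4) → [7457/64, 2277/16, 643/16]
→ [117, 142, 40]

(1,0) stack=L1,L2,L4,L5,L6; from [0,0,0]:
L1 α=3/4: [285/4, 279/2, 255/2]
L2 α=1/6: [1541/24, 627/4, 1303/12]
L4 α=0: [1541/24, 627/4, 1303/12]
L5 α=1/2: [2381/48, 1235/8, 4255/24]
L6 α=1/7: [2717/56, 3849/28, 4723/28]
→ [49, 137, 169]

at x=0,y=1 over L1,L2,L4,L5,L6:
after L1 α=3/7: [258/7, 72/7, 372/7]
after L2 α=1/3: [1657/21, 615/7, 465/7]
after L4 α=4/5: [7201/105, 1959/35, 5309/35]
after L5 α=1/3: [37082/315, 2111/35, 18703/105]
after L6 α=5/8: [23183/210, 17183/280, 2666/35]
= [110, 61, 76]

(1,2) stack=L1,L2,L4,L5; from [0,0,0]:
L1 α=6/7: [618/7, 1530/7, 156]
L2 α=4/7: [2918/49, 8790/49, 984/7]
L4 α=0: [2918/49, 8790/49, 984/7]
L5 α=3/4: [36287/196, 30399/196, 6003/28]
= [185, 155, 214]

at x=0,y=2 over L1,L2,L4,L5:
L1 α=2/3: [52/3, 32/3, 416/3]
L2 α=1/3: [731/9, 451/9, 1078/9]
L4 α=1/4: [965/12, 1105/12, 280/3]
L5 α=3/8: [10117/96, 11105/96, 1609/12]
→ [105, 116, 134]

query (0,1) [L1,L2,L4,L5] — begin 0,0,0
L1 α=3/7: [258/7, 72/7, 372/7]
L2 α=1/3: [1657/21, 615/7, 465/7]
L4 α=4/5: [7201/105, 1959/35, 5309/35]
L5 α=1/3: [37082/315, 2111/35, 18703/105]
rounded: [118, 60, 178]


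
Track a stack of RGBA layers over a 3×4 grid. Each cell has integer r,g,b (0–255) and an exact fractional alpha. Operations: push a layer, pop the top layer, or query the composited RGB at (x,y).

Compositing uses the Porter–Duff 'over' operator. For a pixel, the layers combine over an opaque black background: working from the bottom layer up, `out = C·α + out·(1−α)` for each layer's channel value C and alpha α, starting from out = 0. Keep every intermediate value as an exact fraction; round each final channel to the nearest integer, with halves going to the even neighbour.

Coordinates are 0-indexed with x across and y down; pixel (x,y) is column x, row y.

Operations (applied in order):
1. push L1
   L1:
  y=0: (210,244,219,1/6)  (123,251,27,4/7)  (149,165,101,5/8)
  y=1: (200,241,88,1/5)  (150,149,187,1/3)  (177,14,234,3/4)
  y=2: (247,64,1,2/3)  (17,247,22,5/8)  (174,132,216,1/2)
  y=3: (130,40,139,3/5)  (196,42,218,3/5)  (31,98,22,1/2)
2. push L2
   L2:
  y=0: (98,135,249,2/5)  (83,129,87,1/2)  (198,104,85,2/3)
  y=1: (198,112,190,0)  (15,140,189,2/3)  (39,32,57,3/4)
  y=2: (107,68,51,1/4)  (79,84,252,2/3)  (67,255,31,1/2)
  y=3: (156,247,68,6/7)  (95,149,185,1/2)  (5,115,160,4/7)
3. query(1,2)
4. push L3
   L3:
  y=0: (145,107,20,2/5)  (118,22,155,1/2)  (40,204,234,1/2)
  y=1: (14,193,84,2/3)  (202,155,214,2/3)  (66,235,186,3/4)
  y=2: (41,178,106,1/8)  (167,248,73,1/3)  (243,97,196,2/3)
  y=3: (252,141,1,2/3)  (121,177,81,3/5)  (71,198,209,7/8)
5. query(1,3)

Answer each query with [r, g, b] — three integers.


at x=1,y=2 over L1,L2:
after L1 α=5/8: [85/8, 1235/8, 55/4]
after L2 α=2/3: [1349/24, 2579/24, 2071/12]
→ [56, 107, 173]

at x=1,y=3 over L1,L2,L3:
L1 α=3/5: [588/5, 126/5, 654/5]
L2 α=1/2: [1063/10, 871/10, 1579/10]
L3 α=3/5: [2878/25, 3526/25, 2794/25]
→ [115, 141, 112]


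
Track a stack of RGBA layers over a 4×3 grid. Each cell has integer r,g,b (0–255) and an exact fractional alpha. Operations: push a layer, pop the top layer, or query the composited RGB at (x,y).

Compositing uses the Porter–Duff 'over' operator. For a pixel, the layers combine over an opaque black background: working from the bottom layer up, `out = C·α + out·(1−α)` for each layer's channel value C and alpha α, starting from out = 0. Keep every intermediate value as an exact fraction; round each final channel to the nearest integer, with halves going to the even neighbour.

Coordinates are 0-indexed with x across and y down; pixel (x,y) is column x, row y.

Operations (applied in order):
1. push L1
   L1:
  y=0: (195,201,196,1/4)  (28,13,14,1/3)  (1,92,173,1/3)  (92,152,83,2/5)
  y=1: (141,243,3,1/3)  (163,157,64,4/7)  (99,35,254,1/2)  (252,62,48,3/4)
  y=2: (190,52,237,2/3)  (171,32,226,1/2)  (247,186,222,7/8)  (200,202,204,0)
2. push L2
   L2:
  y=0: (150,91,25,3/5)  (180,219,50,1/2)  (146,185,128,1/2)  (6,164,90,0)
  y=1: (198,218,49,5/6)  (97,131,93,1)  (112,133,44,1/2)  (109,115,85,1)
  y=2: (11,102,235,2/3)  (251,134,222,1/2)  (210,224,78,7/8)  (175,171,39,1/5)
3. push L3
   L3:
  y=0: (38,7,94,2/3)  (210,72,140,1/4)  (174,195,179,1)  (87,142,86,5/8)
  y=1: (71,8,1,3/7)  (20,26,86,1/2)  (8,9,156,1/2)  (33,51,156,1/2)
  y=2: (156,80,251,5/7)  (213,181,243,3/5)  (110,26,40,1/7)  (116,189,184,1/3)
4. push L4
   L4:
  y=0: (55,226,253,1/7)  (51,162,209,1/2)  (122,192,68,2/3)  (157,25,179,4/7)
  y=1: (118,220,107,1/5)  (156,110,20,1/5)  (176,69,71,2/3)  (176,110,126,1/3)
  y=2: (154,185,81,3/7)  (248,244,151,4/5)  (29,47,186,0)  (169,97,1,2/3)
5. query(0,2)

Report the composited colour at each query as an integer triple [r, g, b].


at x=0,y=2 over L1,L2,L3,L4:
after L1 α=2/3: [380/3, 104/3, 158]
after L2 α=2/3: [446/9, 716/9, 628/3]
after L3 α=5/7: [7912/63, 5032/63, 5021/21]
after L4 α=3/7: [60754/441, 55093/441, 25187/147]
→ [138, 125, 171]


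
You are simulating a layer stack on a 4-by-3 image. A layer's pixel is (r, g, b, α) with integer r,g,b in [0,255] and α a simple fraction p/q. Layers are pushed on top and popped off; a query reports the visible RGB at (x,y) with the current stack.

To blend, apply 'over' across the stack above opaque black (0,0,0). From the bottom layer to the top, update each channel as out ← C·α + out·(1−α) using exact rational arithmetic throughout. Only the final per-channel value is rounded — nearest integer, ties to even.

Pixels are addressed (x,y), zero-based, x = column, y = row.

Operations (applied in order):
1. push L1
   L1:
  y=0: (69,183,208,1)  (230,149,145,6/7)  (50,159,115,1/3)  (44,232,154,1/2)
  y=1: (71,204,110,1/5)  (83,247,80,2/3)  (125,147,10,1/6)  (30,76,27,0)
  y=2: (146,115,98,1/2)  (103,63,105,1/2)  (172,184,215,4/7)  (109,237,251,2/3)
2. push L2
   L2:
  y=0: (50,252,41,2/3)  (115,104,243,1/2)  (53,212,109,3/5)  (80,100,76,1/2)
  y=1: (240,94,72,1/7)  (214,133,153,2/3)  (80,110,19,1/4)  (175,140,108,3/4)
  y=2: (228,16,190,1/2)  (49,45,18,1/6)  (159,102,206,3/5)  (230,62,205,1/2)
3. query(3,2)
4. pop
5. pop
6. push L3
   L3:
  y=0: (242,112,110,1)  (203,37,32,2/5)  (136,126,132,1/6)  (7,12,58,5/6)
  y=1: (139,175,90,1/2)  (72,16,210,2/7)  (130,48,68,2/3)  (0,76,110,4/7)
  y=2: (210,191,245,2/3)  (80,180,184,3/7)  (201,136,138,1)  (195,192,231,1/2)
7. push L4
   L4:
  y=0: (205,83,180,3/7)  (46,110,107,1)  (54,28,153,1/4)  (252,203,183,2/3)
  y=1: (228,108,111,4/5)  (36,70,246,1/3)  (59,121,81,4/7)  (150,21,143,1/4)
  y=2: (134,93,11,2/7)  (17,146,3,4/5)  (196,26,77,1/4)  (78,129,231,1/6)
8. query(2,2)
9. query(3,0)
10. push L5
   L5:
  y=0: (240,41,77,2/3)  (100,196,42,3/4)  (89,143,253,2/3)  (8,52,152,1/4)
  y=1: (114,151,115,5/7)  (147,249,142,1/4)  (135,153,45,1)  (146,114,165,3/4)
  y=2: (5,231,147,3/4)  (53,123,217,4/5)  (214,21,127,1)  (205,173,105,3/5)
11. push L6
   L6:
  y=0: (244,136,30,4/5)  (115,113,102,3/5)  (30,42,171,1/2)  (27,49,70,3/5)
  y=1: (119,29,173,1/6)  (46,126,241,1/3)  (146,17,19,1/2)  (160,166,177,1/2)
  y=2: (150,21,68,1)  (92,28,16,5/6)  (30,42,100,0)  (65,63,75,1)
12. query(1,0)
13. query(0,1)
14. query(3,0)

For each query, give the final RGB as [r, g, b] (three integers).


(3,2) stack=L1,L2; from [0,0,0]:
L1 α=2/3: [218/3, 158, 502/3]
L2 α=1/2: [454/3, 110, 1117/6]
rounded: [151, 110, 186]

at x=2,y=2 over L3,L4:
+L3 (α=1) → [201, 136, 138]
+L4 (α=1/4) → [799/4, 217/2, 491/4]
→ [200, 108, 123]

(3,0) stack=L3,L4; from [0,0,0]:
L3 α=5/6: [35/6, 10, 145/3]
L4 α=2/3: [3059/18, 416/3, 1243/9]
= [170, 139, 138]

query (1,0) [L3,L4,L5,L6] — begin 0,0,0
+L3 (α=2/5) → [406/5, 74/5, 64/5]
+L4 (α=1) → [46, 110, 107]
+L5 (α=3/4) → [173/2, 349/2, 233/4]
+L6 (α=3/5) → [518/5, 688/5, 169/2]
rounded: [104, 138, 84]

query (0,1) [L3,L4,L5,L6] — begin 0,0,0
L3 α=1/2: [139/2, 175/2, 45]
L4 α=4/5: [1963/10, 1039/10, 489/5]
L5 α=5/7: [4813/35, 4814/35, 3853/35]
L6 α=1/6: [941/7, 5017/42, 844/7]
rounded: [134, 119, 121]

(3,0) stack=L3,L4,L5,L6; from [0,0,0]:
L3 α=5/6: [35/6, 10, 145/3]
L4 α=2/3: [3059/18, 416/3, 1243/9]
L5 α=1/4: [3107/24, 117, 1699/12]
L6 α=3/5: [4079/60, 381/5, 2959/30]
→ [68, 76, 99]


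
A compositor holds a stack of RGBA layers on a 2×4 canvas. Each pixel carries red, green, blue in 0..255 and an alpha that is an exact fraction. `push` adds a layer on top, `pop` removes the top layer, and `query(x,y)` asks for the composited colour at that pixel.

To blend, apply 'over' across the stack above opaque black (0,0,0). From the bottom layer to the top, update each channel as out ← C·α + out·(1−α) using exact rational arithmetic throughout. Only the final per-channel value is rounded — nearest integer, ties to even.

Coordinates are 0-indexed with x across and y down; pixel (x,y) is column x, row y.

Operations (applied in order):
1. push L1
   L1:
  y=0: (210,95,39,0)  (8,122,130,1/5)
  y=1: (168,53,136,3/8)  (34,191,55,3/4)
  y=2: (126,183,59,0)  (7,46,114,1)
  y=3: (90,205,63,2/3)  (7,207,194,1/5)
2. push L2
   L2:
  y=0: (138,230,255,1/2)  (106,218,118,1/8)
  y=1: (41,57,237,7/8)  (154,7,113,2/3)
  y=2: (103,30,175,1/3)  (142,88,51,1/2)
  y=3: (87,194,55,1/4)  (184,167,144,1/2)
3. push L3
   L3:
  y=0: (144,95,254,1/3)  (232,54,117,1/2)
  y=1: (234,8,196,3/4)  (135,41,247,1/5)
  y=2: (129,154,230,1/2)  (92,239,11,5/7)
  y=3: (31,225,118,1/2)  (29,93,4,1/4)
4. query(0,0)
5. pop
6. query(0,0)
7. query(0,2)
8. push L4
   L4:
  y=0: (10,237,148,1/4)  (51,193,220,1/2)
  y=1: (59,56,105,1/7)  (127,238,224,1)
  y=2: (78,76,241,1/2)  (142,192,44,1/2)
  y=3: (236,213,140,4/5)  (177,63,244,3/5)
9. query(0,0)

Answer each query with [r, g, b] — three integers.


at x=0,y=0 over L1,L2,L3:
+L1 (α=0) → [0, 0, 0]
+L2 (α=1/2) → [69, 115, 255/2]
+L3 (α=1/3) → [94, 325/3, 509/3]
rounded: [94, 108, 170]

at x=0,y=0 over L1,L2:
+L1 (α=0) → [0, 0, 0]
+L2 (α=1/2) → [69, 115, 255/2]
= [69, 115, 128]

(0,2) stack=L1,L2; from [0,0,0]:
L1 α=0: [0, 0, 0]
L2 α=1/3: [103/3, 10, 175/3]
= [34, 10, 58]

at x=0,y=0 over L1,L2,L4:
after L1 α=0: [0, 0, 0]
after L2 α=1/2: [69, 115, 255/2]
after L4 α=1/4: [217/4, 291/2, 1061/8]
→ [54, 146, 133]


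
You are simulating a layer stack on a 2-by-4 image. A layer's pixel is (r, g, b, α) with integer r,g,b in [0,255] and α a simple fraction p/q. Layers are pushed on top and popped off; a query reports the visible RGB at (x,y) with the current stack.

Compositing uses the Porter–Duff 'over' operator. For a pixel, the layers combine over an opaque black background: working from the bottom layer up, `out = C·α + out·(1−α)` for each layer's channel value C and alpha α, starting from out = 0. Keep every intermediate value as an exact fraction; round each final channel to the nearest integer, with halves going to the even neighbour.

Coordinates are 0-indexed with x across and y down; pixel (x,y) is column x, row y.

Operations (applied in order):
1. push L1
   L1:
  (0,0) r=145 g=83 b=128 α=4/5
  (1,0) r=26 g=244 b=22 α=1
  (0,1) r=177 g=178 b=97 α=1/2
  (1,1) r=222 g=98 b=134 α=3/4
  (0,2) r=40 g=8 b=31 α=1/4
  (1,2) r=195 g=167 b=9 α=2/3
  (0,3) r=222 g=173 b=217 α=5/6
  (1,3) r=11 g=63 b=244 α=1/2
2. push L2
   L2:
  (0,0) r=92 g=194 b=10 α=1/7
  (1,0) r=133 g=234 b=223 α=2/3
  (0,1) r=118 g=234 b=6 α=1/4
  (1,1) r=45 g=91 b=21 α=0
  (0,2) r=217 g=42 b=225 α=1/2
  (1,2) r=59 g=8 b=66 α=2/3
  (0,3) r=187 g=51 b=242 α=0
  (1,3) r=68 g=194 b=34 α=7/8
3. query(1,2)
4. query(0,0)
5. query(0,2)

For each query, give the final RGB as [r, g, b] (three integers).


(1,2) stack=L1,L2; from [0,0,0]:
L1 α=2/3: [130, 334/3, 6]
L2 α=2/3: [248/3, 382/9, 46]
rounded: [83, 42, 46]

at x=0,y=0 over L1,L2:
L1 α=4/5: [116, 332/5, 512/5]
L2 α=1/7: [788/7, 2962/35, 446/5]
rounded: [113, 85, 89]

at x=0,y=2 over L1,L2:
after L1 α=1/4: [10, 2, 31/4]
after L2 α=1/2: [227/2, 22, 931/8]
rounded: [114, 22, 116]


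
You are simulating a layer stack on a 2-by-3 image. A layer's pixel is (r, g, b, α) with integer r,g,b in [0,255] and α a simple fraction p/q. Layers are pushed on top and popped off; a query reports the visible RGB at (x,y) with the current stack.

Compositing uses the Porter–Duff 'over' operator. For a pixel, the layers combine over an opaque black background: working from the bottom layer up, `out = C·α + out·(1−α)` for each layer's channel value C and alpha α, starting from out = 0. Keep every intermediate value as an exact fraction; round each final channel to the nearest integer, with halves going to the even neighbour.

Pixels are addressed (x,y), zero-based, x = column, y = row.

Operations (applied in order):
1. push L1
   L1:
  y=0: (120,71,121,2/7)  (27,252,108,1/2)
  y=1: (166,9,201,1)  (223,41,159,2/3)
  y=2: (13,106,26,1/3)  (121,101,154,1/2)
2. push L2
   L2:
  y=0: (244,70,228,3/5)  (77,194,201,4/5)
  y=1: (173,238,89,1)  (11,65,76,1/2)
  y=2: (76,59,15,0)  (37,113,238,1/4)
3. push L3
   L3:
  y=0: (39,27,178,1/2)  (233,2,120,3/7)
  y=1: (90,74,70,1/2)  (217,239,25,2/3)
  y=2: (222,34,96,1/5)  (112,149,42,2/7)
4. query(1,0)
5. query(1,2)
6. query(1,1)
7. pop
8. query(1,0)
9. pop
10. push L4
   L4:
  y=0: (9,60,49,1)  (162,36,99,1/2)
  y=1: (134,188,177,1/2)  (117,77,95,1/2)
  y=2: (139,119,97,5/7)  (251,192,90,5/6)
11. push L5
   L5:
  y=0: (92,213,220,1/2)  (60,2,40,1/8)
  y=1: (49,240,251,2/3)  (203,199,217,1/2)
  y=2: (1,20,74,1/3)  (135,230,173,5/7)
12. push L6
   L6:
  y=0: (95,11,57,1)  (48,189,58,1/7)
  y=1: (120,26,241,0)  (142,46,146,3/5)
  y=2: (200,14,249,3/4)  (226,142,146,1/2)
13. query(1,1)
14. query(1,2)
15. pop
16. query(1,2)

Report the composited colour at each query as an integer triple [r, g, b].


(1,0) stack=L1,L2,L3; from [0,0,0]:
after L1 α=1/2: [27/2, 126, 54]
after L2 α=4/5: [643/10, 902/5, 858/5]
after L3 α=3/7: [683/5, 3638/35, 5232/35]
rounded: [137, 104, 149]

query (1,2) [L1,L2,L3] — begin 0,0,0
after L1 α=1/2: [121/2, 101/2, 77]
after L2 α=1/4: [437/8, 529/8, 469/4]
after L3 α=2/7: [3977/56, 5029/56, 383/4]
rounded: [71, 90, 96]

(1,1) stack=L1,L2,L3; from [0,0,0]:
+L1 (α=2/3) → [446/3, 82/3, 106]
+L2 (α=1/2) → [479/6, 277/6, 91]
+L3 (α=2/3) → [3083/18, 3145/18, 47]
→ [171, 175, 47]

query (1,0) [L1,L2] — begin 0,0,0
+L1 (α=1/2) → [27/2, 126, 54]
+L2 (α=4/5) → [643/10, 902/5, 858/5]
→ [64, 180, 172]

query (1,1) [L1,L4,L5,L6] — begin 0,0,0
+L1 (α=2/3) → [446/3, 82/3, 106]
+L4 (α=1/2) → [797/6, 313/6, 201/2]
+L5 (α=1/2) → [2015/12, 1507/12, 635/4]
+L6 (α=3/5) → [4571/30, 467/6, 1511/10]
= [152, 78, 151]

query (1,2) [L1,L4,L5,L6] — begin 0,0,0
after L1 α=1/2: [121/2, 101/2, 77]
after L4 α=5/6: [877/4, 2021/12, 527/6]
after L5 α=5/7: [2227/14, 8921/42, 446/3]
after L6 α=1/2: [5391/28, 14885/84, 442/3]
→ [193, 177, 147]

(1,2) stack=L1,L4,L5; from [0,0,0]:
+L1 (α=1/2) → [121/2, 101/2, 77]
+L4 (α=5/6) → [877/4, 2021/12, 527/6]
+L5 (α=5/7) → [2227/14, 8921/42, 446/3]
rounded: [159, 212, 149]


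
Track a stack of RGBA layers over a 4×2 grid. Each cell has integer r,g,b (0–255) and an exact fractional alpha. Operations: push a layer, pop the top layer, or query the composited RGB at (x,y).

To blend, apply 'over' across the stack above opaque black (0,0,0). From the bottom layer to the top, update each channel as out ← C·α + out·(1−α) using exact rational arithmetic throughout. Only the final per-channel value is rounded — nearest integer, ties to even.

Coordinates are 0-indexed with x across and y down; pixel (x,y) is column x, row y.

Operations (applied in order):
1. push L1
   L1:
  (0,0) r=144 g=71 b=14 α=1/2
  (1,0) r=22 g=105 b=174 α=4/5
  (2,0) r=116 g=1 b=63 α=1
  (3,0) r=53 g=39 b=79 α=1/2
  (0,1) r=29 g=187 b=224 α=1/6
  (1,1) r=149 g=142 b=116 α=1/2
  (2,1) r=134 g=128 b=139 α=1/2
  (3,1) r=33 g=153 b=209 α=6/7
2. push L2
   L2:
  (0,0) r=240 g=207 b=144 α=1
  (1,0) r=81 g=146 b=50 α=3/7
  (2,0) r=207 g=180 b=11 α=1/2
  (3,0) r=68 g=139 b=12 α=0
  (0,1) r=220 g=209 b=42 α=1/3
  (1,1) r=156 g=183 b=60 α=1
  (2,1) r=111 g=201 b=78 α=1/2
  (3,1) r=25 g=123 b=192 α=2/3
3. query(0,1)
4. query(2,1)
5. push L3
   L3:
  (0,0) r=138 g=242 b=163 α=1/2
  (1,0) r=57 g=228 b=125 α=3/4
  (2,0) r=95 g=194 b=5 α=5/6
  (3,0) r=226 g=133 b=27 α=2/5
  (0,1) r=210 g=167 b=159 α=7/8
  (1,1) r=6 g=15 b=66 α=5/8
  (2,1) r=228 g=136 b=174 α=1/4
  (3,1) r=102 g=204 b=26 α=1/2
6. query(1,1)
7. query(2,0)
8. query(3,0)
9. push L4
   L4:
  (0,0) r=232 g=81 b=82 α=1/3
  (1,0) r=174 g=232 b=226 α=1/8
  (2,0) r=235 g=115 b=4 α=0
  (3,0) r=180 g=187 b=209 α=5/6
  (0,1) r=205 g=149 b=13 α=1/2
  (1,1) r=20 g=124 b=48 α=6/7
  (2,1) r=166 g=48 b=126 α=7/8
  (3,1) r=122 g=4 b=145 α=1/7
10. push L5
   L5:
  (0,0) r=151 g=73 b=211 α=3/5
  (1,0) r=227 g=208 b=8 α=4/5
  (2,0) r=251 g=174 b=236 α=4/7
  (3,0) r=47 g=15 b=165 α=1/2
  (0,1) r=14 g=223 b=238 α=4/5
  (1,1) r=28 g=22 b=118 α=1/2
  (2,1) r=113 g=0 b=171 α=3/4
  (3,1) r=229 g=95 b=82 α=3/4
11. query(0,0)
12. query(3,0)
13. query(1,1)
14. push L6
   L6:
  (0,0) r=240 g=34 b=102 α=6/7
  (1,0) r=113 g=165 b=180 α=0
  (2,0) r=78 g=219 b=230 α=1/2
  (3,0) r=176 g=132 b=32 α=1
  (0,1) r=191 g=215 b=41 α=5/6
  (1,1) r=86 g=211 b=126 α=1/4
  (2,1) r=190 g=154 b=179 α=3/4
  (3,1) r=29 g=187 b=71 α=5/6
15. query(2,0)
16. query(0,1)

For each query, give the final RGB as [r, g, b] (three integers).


(0,1) stack=L1,L2; from [0,0,0]:
+L1 (α=1/6) → [29/6, 187/6, 112/3]
+L2 (α=1/3) → [689/9, 814/9, 350/9]
= [77, 90, 39]

at x=2,y=1 over L1,L2:
L1 α=1/2: [67, 64, 139/2]
L2 α=1/2: [89, 265/2, 295/4]
= [89, 132, 74]

(1,1) stack=L1,L2,L3; from [0,0,0]:
+L1 (α=1/2) → [149/2, 71, 58]
+L2 (α=1) → [156, 183, 60]
+L3 (α=5/8) → [249/4, 78, 255/4]
rounded: [62, 78, 64]

(2,0) stack=L1,L2,L3; from [0,0,0]:
L1 α=1: [116, 1, 63]
L2 α=1/2: [323/2, 181/2, 37]
L3 α=5/6: [1273/12, 707/4, 31/3]
= [106, 177, 10]

at x=3,y=0 over L1,L2,L3:
L1 α=1/2: [53/2, 39/2, 79/2]
L2 α=0: [53/2, 39/2, 79/2]
L3 α=2/5: [1063/10, 649/10, 69/2]
→ [106, 65, 34]

(0,0) stack=L1,L2,L3,L4,L5; from [0,0,0]:
L1 α=1/2: [72, 71/2, 7]
L2 α=1: [240, 207, 144]
L3 α=1/2: [189, 449/2, 307/2]
L4 α=1/3: [610/3, 530/3, 389/3]
L5 α=3/5: [2579/15, 1717/15, 2677/15]
→ [172, 114, 178]

(3,0) stack=L1,L2,L3,L4,L5; from [0,0,0]:
+L1 (α=1/2) → [53/2, 39/2, 79/2]
+L2 (α=0) → [53/2, 39/2, 79/2]
+L3 (α=2/5) → [1063/10, 649/10, 69/2]
+L4 (α=5/6) → [10063/60, 3333/20, 2159/12]
+L5 (α=1/2) → [12883/120, 3633/40, 4139/24]
= [107, 91, 172]

(1,1) stack=L1,L2,L3,L4,L5; from [0,0,0]:
after L1 α=1/2: [149/2, 71, 58]
after L2 α=1: [156, 183, 60]
after L3 α=5/8: [249/4, 78, 255/4]
after L4 α=6/7: [729/28, 822/7, 201/4]
after L5 α=1/2: [1513/56, 488/7, 673/8]
= [27, 70, 84]

at x=2,y=0 over L1,L2,L3,L4,L5,L6:
after L1 α=1: [116, 1, 63]
after L2 α=1/2: [323/2, 181/2, 37]
after L3 α=5/6: [1273/12, 707/4, 31/3]
after L4 α=0: [1273/12, 707/4, 31/3]
after L5 α=4/7: [5289/28, 4905/28, 975/7]
after L6 α=1/2: [7473/56, 11037/56, 2585/14]
→ [133, 197, 185]

(0,1) stack=L1,L2,L3,L4,L5,L6; from [0,0,0]:
+L1 (α=1/6) → [29/6, 187/6, 112/3]
+L2 (α=1/3) → [689/9, 814/9, 350/9]
+L3 (α=7/8) → [13919/72, 11335/72, 10367/72]
+L4 (α=1/2) → [28679/144, 22063/144, 11303/144]
+L5 (α=4/5) → [36743/720, 150511/720, 148391/720]
+L6 (α=5/6) → [724343/4320, 924511/4320, 295991/4320]
= [168, 214, 69]


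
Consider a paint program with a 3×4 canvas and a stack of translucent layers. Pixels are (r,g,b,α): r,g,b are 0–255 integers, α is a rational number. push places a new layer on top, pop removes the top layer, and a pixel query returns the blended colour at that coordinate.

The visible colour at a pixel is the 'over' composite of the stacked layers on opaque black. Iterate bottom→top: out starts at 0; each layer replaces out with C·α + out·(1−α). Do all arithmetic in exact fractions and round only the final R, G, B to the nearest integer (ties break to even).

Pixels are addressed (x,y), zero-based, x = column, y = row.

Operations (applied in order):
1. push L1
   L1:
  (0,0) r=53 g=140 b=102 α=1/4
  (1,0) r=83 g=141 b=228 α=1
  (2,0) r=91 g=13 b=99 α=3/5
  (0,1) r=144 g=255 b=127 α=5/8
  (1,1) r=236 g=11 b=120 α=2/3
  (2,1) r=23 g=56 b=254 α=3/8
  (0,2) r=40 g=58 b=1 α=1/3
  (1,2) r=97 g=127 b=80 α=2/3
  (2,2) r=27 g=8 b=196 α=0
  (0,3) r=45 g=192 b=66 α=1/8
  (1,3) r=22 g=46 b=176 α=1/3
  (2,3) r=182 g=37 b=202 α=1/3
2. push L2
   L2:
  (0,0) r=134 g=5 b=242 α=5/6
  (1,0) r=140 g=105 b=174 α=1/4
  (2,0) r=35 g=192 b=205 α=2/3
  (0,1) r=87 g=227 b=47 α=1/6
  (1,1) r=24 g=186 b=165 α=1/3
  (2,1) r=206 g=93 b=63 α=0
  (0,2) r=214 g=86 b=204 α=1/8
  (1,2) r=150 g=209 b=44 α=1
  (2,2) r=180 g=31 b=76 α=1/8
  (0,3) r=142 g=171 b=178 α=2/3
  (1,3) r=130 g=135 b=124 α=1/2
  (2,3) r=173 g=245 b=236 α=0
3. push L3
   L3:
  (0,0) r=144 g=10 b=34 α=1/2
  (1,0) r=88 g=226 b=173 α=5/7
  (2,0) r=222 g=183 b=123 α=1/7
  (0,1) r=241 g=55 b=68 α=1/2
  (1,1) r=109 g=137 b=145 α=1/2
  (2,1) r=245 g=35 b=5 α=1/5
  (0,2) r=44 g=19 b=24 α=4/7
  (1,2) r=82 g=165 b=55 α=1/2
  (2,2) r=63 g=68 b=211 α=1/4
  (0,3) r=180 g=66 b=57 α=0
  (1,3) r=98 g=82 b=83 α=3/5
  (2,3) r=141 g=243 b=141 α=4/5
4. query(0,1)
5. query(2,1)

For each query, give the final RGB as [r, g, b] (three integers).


query (0,1) [L1,L2,L3] — begin 0,0,0
+L1 (α=5/8) → [90, 1275/8, 635/8]
+L2 (α=1/6) → [179/2, 8191/48, 3551/48]
+L3 (α=1/2) → [661/4, 10831/96, 6815/96]
rounded: [165, 113, 71]

(2,1) stack=L1,L2,L3; from [0,0,0]:
after L1 α=3/8: [69/8, 21, 381/4]
after L2 α=0: [69/8, 21, 381/4]
after L3 α=1/5: [559/10, 119/5, 386/5]
= [56, 24, 77]


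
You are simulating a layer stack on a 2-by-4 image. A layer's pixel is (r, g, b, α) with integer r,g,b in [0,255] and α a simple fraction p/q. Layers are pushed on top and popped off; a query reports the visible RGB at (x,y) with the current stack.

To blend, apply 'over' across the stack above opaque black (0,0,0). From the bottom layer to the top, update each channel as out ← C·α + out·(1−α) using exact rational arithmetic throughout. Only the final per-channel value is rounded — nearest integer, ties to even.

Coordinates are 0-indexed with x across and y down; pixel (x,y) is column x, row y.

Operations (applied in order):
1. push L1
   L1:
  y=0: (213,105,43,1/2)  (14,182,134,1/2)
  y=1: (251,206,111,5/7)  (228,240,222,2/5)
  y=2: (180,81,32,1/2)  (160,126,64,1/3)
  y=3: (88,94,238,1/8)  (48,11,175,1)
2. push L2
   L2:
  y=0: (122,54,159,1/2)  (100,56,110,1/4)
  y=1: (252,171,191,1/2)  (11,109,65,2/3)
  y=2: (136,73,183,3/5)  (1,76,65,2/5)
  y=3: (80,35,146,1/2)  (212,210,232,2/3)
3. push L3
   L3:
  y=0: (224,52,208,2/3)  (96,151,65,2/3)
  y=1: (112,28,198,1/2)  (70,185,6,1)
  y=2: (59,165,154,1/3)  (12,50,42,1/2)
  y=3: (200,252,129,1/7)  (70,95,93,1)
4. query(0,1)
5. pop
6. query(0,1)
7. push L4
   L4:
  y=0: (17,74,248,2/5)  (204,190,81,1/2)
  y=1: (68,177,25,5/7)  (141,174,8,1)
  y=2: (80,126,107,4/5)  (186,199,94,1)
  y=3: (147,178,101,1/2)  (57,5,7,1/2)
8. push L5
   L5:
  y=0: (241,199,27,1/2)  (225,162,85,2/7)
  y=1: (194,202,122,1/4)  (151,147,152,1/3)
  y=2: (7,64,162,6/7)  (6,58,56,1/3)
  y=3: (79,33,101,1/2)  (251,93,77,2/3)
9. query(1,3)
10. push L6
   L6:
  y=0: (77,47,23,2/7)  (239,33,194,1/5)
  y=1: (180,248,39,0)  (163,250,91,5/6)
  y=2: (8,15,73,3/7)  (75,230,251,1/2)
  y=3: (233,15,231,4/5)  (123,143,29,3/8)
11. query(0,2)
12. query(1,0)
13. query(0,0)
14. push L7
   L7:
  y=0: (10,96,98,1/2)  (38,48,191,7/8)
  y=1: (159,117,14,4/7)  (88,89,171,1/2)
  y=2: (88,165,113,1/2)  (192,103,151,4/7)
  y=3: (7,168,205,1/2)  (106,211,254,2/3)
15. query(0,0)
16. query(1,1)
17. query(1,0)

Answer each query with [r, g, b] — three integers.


(0,1) stack=L1,L2,L3; from [0,0,0]:
after L1 α=5/7: [1255/7, 1030/7, 555/7]
after L2 α=1/2: [3019/14, 2227/14, 946/7]
after L3 α=1/2: [4587/28, 2619/28, 1166/7]
= [164, 94, 167]

at x=0,y=1 over L1,L2:
after L1 α=5/7: [1255/7, 1030/7, 555/7]
after L2 α=1/2: [3019/14, 2227/14, 946/7]
= [216, 159, 135]

at x=1,y=3 over L1,L2,L4,L5:
after L1 α=1: [48, 11, 175]
after L2 α=2/3: [472/3, 431/3, 213]
after L4 α=1/2: [643/6, 223/3, 110]
after L5 α=2/3: [3655/18, 781/9, 88]
→ [203, 87, 88]

query (0,2) [L1,L2,L4,L5,L6] — begin 0,0,0
after L1 α=1/2: [90, 81/2, 16]
after L2 α=3/5: [588/5, 60, 581/5]
after L4 α=4/5: [2188/25, 564/5, 2721/25]
after L5 α=6/7: [3238/175, 2484/35, 27021/175]
after L6 α=3/7: [17152/1225, 11511/245, 146409/1225]
→ [14, 47, 120]

(1,0) stack=L1,L2,L4,L5,L6; from [0,0,0]:
L1 α=1/2: [7, 91, 67]
L2 α=1/4: [121/4, 329/4, 311/4]
L4 α=1/2: [937/8, 1089/8, 635/8]
L5 α=2/7: [8285/56, 8037/56, 4535/56]
L6 α=1/5: [11631/70, 8499/70, 7251/70]
→ [166, 121, 104]

at x=0,y=0 over L1,L2,L4,L5,L6:
L1 α=1/2: [213/2, 105/2, 43/2]
L2 α=1/2: [457/4, 213/4, 361/4]
L4 α=2/5: [1507/20, 1231/20, 3067/20]
L5 α=1/2: [6327/40, 5211/40, 3607/40]
L6 α=2/7: [7559/56, 5963/56, 3975/56]
→ [135, 106, 71]

(0,0) stack=L1,L2,L4,L5,L6,L7; from [0,0,0]:
+L1 (α=1/2) → [213/2, 105/2, 43/2]
+L2 (α=1/2) → [457/4, 213/4, 361/4]
+L4 (α=2/5) → [1507/20, 1231/20, 3067/20]
+L5 (α=1/2) → [6327/40, 5211/40, 3607/40]
+L6 (α=2/7) → [7559/56, 5963/56, 3975/56]
+L7 (α=1/2) → [8119/112, 11339/112, 9463/112]
rounded: [72, 101, 84]

at x=1,y=1 over L1,L2,L4,L5,L6,L7:
+L1 (α=2/5) → [456/5, 96, 444/5]
+L2 (α=2/3) → [566/15, 314/3, 1094/15]
+L4 (α=1) → [141, 174, 8]
+L5 (α=1/3) → [433/3, 165, 56]
+L6 (α=5/6) → [1439/9, 1415/6, 511/6]
+L7 (α=1/2) → [2231/18, 1949/12, 1537/12]
= [124, 162, 128]

at x=1,y=0 over L1,L2,L4,L5,L6,L7:
+L1 (α=1/2) → [7, 91, 67]
+L2 (α=1/4) → [121/4, 329/4, 311/4]
+L4 (α=1/2) → [937/8, 1089/8, 635/8]
+L5 (α=2/7) → [8285/56, 8037/56, 4535/56]
+L6 (α=1/5) → [11631/70, 8499/70, 7251/70]
+L7 (α=7/8) → [30251/560, 32019/560, 100841/560]
rounded: [54, 57, 180]


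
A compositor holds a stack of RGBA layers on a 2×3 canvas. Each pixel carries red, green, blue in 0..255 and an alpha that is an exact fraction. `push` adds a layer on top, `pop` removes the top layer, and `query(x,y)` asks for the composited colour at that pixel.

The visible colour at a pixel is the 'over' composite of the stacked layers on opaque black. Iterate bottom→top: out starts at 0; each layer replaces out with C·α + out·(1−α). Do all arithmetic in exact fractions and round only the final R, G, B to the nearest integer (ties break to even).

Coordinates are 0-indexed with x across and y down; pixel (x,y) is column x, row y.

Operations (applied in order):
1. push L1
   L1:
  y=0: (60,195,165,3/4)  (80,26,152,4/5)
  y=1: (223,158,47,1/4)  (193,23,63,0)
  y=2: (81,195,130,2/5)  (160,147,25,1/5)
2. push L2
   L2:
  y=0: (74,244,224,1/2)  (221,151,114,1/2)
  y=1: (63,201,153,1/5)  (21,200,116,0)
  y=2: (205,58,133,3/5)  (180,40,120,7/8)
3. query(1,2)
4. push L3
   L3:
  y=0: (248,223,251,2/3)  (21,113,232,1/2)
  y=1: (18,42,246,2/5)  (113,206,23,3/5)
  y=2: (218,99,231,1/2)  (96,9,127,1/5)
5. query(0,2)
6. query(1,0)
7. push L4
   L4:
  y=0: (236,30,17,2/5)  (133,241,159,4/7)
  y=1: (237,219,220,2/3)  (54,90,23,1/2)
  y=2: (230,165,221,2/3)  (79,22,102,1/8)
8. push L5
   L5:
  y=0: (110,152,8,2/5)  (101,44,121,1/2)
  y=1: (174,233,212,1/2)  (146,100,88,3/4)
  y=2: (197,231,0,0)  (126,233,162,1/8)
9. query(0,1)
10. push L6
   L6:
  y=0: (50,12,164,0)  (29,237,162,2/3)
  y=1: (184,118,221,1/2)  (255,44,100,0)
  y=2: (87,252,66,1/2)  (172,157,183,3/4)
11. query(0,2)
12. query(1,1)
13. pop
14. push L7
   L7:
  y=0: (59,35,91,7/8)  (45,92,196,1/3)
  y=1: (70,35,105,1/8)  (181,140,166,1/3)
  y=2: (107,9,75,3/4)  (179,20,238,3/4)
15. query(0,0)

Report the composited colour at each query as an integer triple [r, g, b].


(1,2) stack=L1,L2; from [0,0,0]:
+L1 (α=1/5) → [32, 147/5, 5]
+L2 (α=7/8) → [323/2, 1547/40, 845/8]
rounded: [162, 39, 106]

at x=0,y=2 over L1,L2,L3:
+L1 (α=2/5) → [162/5, 78, 52]
+L2 (α=3/5) → [3399/25, 66, 503/5]
+L3 (α=1/2) → [8849/50, 165/2, 829/5]
→ [177, 82, 166]

query (1,0) [L1,L2,L3] — begin 0,0,0
after L1 α=4/5: [64, 104/5, 608/5]
after L2 α=1/2: [285/2, 859/10, 589/5]
after L3 α=1/2: [327/4, 1989/20, 1749/10]
rounded: [82, 99, 175]

at x=0,y=1 over L1,L2,L3,L4,L5:
L1 α=1/4: [223/4, 79/2, 47/4]
L2 α=1/5: [286/5, 359/5, 40]
L3 α=2/5: [1038/25, 1497/25, 612/5]
L4 α=2/3: [4296/25, 4149/25, 2812/15]
L5 α=1/2: [4323/25, 4987/25, 2996/15]
→ [173, 199, 200]

query (0,2) [L1,L2,L3,L4,L5,L6] — begin 0,0,0
+L1 (α=2/5) → [162/5, 78, 52]
+L2 (α=3/5) → [3399/25, 66, 503/5]
+L3 (α=1/2) → [8849/50, 165/2, 829/5]
+L4 (α=2/3) → [31849/150, 275/2, 1013/5]
+L5 (α=0) → [31849/150, 275/2, 1013/5]
+L6 (α=1/2) → [44899/300, 779/4, 1343/10]
= [150, 195, 134]

(1,1) stack=L1,L2,L3,L4,L5,L6; from [0,0,0]:
+L1 (α=0) → [0, 0, 0]
+L2 (α=0) → [0, 0, 0]
+L3 (α=3/5) → [339/5, 618/5, 69/5]
+L4 (α=1/2) → [609/10, 534/5, 92/5]
+L5 (α=3/4) → [4989/40, 1017/10, 353/5]
+L6 (α=0) → [4989/40, 1017/10, 353/5]
→ [125, 102, 71]

(0,0) stack=L1,L2,L3,L4,L5,L7; from [0,0,0]:
+L1 (α=3/4) → [45, 585/4, 495/4]
+L2 (α=1/2) → [119/2, 1561/8, 1391/8]
+L3 (α=2/3) → [1111/6, 5129/24, 5407/24]
+L4 (α=2/5) → [411/2, 5609/40, 5679/40]
+L5 (α=2/5) → [1673/10, 28987/200, 17677/200]
+L7 (α=7/8) → [5803/80, 77987/1600, 145077/1600]
→ [73, 49, 91]


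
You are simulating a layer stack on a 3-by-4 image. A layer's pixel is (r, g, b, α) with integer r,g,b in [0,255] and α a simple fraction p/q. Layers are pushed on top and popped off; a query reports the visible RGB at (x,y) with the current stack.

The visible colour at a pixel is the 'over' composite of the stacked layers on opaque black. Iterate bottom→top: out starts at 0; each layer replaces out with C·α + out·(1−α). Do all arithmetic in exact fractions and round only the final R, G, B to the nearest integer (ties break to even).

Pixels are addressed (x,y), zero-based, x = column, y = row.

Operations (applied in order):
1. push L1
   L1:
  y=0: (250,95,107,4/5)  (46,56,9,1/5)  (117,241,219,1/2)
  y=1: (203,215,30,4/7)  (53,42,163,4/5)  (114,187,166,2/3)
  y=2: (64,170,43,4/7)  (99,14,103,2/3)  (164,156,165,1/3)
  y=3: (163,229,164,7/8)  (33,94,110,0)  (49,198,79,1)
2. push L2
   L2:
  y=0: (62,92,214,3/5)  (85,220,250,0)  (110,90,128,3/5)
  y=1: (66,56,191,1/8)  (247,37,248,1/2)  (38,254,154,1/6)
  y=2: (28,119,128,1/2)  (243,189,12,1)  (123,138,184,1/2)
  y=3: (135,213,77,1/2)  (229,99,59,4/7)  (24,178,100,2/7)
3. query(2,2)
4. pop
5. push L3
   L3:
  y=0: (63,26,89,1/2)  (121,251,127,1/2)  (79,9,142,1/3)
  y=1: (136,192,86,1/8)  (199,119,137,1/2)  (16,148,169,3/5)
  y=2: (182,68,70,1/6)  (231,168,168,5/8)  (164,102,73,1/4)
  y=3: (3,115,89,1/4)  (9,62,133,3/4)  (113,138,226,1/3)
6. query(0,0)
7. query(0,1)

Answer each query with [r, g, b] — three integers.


at x=2,y=2 over L1,L2:
after L1 α=1/3: [164/3, 52, 55]
after L2 α=1/2: [533/6, 95, 239/2]
→ [89, 95, 120]

(0,0) stack=L1,L3; from [0,0,0]:
L1 α=4/5: [200, 76, 428/5]
L3 α=1/2: [263/2, 51, 873/10]
→ [132, 51, 87]

at x=0,y=1 over L1,L3:
after L1 α=4/7: [116, 860/7, 120/7]
after L3 α=1/8: [237/2, 263/2, 103/4]
→ [118, 132, 26]


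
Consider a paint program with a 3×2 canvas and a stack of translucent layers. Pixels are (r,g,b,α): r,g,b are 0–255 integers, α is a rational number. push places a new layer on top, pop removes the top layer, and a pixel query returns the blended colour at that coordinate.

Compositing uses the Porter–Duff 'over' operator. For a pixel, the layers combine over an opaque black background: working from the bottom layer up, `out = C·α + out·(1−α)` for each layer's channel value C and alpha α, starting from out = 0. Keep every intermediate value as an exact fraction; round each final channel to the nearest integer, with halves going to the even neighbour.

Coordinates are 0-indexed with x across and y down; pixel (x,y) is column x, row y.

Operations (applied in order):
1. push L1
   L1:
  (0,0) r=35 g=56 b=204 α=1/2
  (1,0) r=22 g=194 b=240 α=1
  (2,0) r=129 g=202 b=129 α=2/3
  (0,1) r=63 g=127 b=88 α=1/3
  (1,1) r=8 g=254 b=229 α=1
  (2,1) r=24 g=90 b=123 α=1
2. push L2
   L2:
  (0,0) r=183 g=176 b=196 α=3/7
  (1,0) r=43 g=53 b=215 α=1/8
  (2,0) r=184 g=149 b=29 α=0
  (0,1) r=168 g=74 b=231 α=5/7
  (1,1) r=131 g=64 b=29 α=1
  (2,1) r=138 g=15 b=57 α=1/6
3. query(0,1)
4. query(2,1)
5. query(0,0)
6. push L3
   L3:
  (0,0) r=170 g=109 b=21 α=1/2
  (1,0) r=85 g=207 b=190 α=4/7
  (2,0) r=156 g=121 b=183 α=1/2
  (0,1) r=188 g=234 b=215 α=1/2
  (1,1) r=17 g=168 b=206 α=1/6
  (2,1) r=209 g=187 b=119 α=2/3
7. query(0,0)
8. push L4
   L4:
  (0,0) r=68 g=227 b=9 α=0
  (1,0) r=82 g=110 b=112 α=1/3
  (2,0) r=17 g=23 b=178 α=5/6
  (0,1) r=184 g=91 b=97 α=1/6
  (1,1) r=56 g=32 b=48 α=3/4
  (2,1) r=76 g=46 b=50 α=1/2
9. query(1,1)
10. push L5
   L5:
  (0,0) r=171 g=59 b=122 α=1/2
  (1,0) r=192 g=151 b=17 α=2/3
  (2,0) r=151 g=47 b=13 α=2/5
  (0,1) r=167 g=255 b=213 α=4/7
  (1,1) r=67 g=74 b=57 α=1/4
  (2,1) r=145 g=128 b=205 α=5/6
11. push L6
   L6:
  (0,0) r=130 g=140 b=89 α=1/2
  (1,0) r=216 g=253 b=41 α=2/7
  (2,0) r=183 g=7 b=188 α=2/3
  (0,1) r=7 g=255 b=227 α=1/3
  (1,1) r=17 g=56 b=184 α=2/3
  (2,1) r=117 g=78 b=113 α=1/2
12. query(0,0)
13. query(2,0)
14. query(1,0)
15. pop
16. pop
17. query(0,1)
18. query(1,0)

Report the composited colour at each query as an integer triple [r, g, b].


at x=0,y=1 over L1,L2:
L1 α=1/3: [21, 127/3, 88/3]
L2 α=5/7: [126, 1364/21, 3641/21]
rounded: [126, 65, 173]

query (2,1) [L1,L2] — begin 0,0,0
+L1 (α=1) → [24, 90, 123]
+L2 (α=1/6) → [43, 155/2, 112]
→ [43, 78, 112]

query (0,0) [L1,L2] — begin 0,0,0
L1 α=1/2: [35/2, 28, 102]
L2 α=3/7: [619/7, 640/7, 996/7]
= [88, 91, 142]

at x=0,y=0 over L1,L2,L3:
L1 α=1/2: [35/2, 28, 102]
L2 α=3/7: [619/7, 640/7, 996/7]
L3 α=1/2: [1809/14, 1403/14, 1143/14]
→ [129, 100, 82]

query (1,1) [L1,L2,L3,L4] — begin 0,0,0
after L1 α=1: [8, 254, 229]
after L2 α=1: [131, 64, 29]
after L3 α=1/6: [112, 244/3, 117/2]
after L4 α=3/4: [70, 133/3, 405/8]
= [70, 44, 51]

at x=0,y=0 over L1,L2,L3,L4,L5,L6:
L1 α=1/2: [35/2, 28, 102]
L2 α=3/7: [619/7, 640/7, 996/7]
L3 α=1/2: [1809/14, 1403/14, 1143/14]
L4 α=0: [1809/14, 1403/14, 1143/14]
L5 α=1/2: [4203/28, 2229/28, 2851/28]
L6 α=1/2: [7843/56, 6149/56, 5343/56]
rounded: [140, 110, 95]

query (2,0) [L1,L2,L3,L4,L5,L6] — begin 0,0,0
after L1 α=2/3: [86, 404/3, 86]
after L2 α=0: [86, 404/3, 86]
after L3 α=1/2: [121, 767/6, 269/2]
after L4 α=5/6: [103/3, 1457/36, 683/4]
after L5 α=2/5: [81, 517/12, 2153/20]
after L6 α=2/3: [149, 685/36, 9673/60]
rounded: [149, 19, 161]

(1,0) stack=L1,L2,L3,L4,L5,L6; from [0,0,0]:
L1 α=1: [22, 194, 240]
L2 α=1/8: [197/8, 1411/8, 1895/8]
L3 α=4/7: [473/8, 1551/8, 11765/56]
L4 α=1/3: [267/4, 1991/12, 4967/28]
L5 α=2/3: [601/4, 5615/36, 1973/28]
L6 α=2/7: [4733/28, 6613/36, 12161/196]
= [169, 184, 62]

query (0,1) [L1,L2,L3,L4] — begin 0,0,0
+L1 (α=1/3) → [21, 127/3, 88/3]
+L2 (α=5/7) → [126, 1364/21, 3641/21]
+L3 (α=1/2) → [157, 3139/21, 4078/21]
+L4 (α=1/6) → [323/2, 8803/63, 22427/126]
→ [162, 140, 178]

(1,0) stack=L1,L2,L3,L4; from [0,0,0]:
L1 α=1: [22, 194, 240]
L2 α=1/8: [197/8, 1411/8, 1895/8]
L3 α=4/7: [473/8, 1551/8, 11765/56]
L4 α=1/3: [267/4, 1991/12, 4967/28]
rounded: [67, 166, 177]
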